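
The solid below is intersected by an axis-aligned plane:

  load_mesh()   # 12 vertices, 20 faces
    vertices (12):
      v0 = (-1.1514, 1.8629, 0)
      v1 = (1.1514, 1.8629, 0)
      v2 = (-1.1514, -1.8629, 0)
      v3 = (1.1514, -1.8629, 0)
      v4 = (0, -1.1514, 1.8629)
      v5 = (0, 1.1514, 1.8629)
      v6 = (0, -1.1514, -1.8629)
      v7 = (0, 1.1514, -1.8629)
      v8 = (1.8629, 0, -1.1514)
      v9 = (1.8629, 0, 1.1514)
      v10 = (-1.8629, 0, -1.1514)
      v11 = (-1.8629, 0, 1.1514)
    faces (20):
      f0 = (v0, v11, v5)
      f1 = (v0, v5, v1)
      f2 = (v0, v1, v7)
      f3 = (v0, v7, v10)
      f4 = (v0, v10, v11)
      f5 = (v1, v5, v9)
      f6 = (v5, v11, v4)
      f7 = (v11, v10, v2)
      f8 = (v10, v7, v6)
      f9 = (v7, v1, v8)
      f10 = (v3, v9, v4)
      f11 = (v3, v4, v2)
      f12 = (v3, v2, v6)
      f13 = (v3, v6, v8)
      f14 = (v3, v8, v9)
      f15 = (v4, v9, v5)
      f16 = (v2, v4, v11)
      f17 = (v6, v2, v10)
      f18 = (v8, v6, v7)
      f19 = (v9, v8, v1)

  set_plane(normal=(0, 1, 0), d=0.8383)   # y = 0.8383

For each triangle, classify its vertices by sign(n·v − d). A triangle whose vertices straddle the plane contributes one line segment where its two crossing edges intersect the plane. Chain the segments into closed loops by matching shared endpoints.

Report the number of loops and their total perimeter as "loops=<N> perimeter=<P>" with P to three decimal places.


loops=1 perimeter=10.564

Straddling triangles (10 of 20):
  (v0,v11,v5) [+-+] → (-1.54273, 0.8383, 0.633273)–(-0.506578, 0.8383, 1.66942)  len=1.4653
  (v0,v7,v10) [++-] → (-0.506578, 0.8383, -1.66942)–(-1.54273, 0.8383, -0.633273)  len=1.4653
  (v0,v10,v11) [+--] → (-1.54273, 0.8383, -0.633273)–(-1.54273, 0.8383, 0.633273)  len=1.2665
  (v1,v5,v9) [++-] → (0.506578, 0.8383, 1.66942)–(1.54273, 0.8383, 0.633273)  len=1.4653
  (v5,v11,v4) [+--] → (-0.506578, 0.8383, 1.66942)–(0, 0.8383, 1.8629)  len=0.5423
  (v10,v7,v6) [-+-] → (-0.506578, 0.8383, -1.66942)–(0, 0.8383, -1.8629)  len=0.5423
  (v7,v1,v8) [++-] → (1.54273, 0.8383, -0.633273)–(0.506578, 0.8383, -1.66942)  len=1.4653
  (v4,v9,v5) [--+] → (0.506578, 0.8383, 1.66942)–(0, 0.8383, 1.8629)  len=0.5423
  (v8,v6,v7) [--+] → (0, 0.8383, -1.8629)–(0.506578, 0.8383, -1.66942)  len=0.5423
  (v9,v8,v1) [--+] → (1.54273, 0.8383, -0.633273)–(1.54273, 0.8383, 0.633273)  len=1.2665

Chained into 1 loop(s):
  loop 1: 10 segments, perimeter = 10.5635
Total perimeter = 10.564


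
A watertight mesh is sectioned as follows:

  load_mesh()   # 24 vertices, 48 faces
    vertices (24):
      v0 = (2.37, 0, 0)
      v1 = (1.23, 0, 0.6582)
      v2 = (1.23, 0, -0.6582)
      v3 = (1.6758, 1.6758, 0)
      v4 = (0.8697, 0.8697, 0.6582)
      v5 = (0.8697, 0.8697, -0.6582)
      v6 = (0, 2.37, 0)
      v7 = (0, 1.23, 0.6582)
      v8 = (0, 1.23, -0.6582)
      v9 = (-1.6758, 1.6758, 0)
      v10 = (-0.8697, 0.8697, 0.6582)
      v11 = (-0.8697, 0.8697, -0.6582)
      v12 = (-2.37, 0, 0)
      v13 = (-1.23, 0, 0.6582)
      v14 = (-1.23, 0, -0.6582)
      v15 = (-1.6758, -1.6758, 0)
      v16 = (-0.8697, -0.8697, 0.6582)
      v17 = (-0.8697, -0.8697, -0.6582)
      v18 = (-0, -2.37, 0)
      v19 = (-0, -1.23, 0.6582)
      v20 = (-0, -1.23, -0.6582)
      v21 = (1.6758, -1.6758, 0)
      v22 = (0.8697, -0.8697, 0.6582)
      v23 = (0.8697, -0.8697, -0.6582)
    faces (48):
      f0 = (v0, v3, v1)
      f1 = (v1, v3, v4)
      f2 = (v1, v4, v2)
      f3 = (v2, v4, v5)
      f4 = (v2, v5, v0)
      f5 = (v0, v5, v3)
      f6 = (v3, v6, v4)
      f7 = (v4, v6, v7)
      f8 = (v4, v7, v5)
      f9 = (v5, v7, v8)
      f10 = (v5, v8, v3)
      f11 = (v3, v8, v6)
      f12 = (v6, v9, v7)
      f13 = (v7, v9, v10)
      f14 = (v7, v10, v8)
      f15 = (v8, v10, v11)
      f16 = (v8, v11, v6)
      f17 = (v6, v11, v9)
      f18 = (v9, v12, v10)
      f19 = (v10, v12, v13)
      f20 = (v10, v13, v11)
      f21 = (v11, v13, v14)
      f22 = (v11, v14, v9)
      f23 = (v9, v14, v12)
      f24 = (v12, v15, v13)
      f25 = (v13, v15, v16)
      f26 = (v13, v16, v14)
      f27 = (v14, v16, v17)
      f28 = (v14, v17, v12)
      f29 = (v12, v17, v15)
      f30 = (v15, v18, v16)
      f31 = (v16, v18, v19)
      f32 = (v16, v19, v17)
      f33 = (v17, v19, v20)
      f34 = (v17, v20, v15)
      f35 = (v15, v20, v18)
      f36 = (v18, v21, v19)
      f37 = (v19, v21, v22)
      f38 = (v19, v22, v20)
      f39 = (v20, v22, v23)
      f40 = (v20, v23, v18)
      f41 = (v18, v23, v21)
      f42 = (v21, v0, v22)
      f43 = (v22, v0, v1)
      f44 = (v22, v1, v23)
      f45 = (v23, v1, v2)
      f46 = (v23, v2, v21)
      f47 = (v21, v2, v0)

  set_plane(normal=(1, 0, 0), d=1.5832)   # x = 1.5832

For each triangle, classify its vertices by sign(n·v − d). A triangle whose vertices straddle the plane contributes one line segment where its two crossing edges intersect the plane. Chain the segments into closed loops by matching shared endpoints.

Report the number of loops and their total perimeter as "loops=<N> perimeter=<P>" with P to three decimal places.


Straddling triangles (14 of 48):
  (v0,v3,v1) [++-] → (1.5832, 1.32771, 0.136719)–(1.5832, 0, 0.454273)  len=1.3652
  (v1,v3,v4) [-+-] → (1.5832, 1.32771, 0.136719)–(1.5832, 1.5832, 0.0756101)  len=0.2627
  (v2,v5,v0) [--+] → (1.5832, 0.456095, -0.345179)–(1.5832, 0, -0.454273)  len=0.4690
  (v0,v5,v3) [+-+] → (1.5832, 0.456095, -0.345179)–(1.5832, 1.5832, -0.0756101)  len=1.1589
  (v3,v6,v4) [+--] → (1.5832, 1.71416, 0)–(1.5832, 1.5832, 0.0756101)  len=0.1512
  (v5,v8,v3) [--+] → (1.5832, 1.65117, -0.0363703)–(1.5832, 1.5832, -0.0756101)  len=0.0785
  (v3,v8,v6) [+--] → (1.5832, 1.65117, -0.0363703)–(1.5832, 1.71416, 0)  len=0.0727
  (v18,v21,v19) [-+-] → (1.5832, -1.71416, 0)–(1.5832, -1.65117, 0.0363703)  len=0.0727
  (v19,v21,v22) [-+-] → (1.5832, -1.65117, 0.0363703)–(1.5832, -1.5832, 0.0756101)  len=0.0785
  (v18,v23,v21) [--+] → (1.5832, -1.5832, -0.0756101)–(1.5832, -1.71416, 0)  len=0.1512
  (v21,v0,v22) [++-] → (1.5832, -0.456095, 0.345179)–(1.5832, -1.5832, 0.0756101)  len=1.1589
  (v22,v0,v1) [-+-] → (1.5832, -0.456095, 0.345179)–(1.5832, 0, 0.454273)  len=0.4690
  (v23,v2,v21) [--+] → (1.5832, -1.32771, -0.136719)–(1.5832, -1.5832, -0.0756101)  len=0.2627
  (v21,v2,v0) [+-+] → (1.5832, -1.32771, -0.136719)–(1.5832, 0, -0.454273)  len=1.3652

Chained into 1 loop(s):
  loop 1: 14 segments, perimeter = 7.1163
Total perimeter = 7.116

loops=1 perimeter=7.116


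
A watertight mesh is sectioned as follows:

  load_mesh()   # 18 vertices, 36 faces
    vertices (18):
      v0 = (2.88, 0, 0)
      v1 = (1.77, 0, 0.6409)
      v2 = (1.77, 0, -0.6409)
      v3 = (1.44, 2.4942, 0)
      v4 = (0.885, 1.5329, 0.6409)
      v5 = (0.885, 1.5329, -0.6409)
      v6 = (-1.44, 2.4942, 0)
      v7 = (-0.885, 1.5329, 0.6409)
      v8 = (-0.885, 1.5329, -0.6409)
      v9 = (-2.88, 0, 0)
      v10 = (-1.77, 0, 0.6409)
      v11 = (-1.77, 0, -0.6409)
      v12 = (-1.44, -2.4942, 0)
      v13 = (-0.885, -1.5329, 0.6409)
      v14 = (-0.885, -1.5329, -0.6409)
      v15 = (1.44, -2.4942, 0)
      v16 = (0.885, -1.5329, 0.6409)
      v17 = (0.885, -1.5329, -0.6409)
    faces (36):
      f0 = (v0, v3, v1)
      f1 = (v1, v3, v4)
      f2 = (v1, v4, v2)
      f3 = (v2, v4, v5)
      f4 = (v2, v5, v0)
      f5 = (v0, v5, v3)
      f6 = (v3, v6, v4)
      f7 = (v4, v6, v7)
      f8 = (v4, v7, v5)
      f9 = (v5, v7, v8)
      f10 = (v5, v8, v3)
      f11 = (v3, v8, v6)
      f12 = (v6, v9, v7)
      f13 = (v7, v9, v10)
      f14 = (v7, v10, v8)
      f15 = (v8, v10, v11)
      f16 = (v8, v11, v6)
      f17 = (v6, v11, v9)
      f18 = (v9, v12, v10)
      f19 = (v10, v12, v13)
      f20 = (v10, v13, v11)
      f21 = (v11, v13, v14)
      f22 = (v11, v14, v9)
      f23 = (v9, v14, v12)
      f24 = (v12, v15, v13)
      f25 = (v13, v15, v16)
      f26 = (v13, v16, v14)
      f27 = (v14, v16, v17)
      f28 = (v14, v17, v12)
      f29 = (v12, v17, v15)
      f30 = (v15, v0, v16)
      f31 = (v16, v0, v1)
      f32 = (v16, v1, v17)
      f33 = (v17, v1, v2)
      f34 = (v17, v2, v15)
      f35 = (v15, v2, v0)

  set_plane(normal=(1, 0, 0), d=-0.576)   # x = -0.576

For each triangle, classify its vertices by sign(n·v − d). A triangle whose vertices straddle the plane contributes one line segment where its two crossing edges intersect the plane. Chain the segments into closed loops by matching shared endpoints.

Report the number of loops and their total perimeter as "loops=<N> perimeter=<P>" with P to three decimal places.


Straddling triangles (12 of 36):
  (v3,v6,v4) [+-+] → (-0.576, 2.4942, 0)–(-0.576, 2.13697, 0.238167)  len=0.4293
  (v4,v6,v7) [+--] → (-0.576, 2.13697, 0.238167)–(-0.576, 1.5329, 0.6409)  len=0.7260
  (v4,v7,v5) [+-+] → (-0.576, 1.5329, 0.6409)–(-0.576, 1.5329, 0.417128)  len=0.2238
  (v5,v7,v8) [+--] → (-0.576, 1.5329, 0.417128)–(-0.576, 1.5329, -0.6409)  len=1.0580
  (v5,v8,v3) [+-+] → (-0.576, 1.5329, -0.6409)–(-0.576, 1.66066, -0.555722)  len=0.1536
  (v3,v8,v6) [+--] → (-0.576, 1.66066, -0.555722)–(-0.576, 2.4942, 0)  len=1.0018
  (v12,v15,v13) [-+-] → (-0.576, -2.4942, 0)–(-0.576, -1.66066, 0.555722)  len=1.0018
  (v13,v15,v16) [-++] → (-0.576, -1.66066, 0.555722)–(-0.576, -1.5329, 0.6409)  len=0.1536
  (v13,v16,v14) [-+-] → (-0.576, -1.5329, 0.6409)–(-0.576, -1.5329, -0.417128)  len=1.0580
  (v14,v16,v17) [-++] → (-0.576, -1.5329, -0.417128)–(-0.576, -1.5329, -0.6409)  len=0.2238
  (v14,v17,v12) [-+-] → (-0.576, -1.5329, -0.6409)–(-0.576, -2.13697, -0.238167)  len=0.7260
  (v12,v17,v15) [-++] → (-0.576, -2.13697, -0.238167)–(-0.576, -2.4942, 0)  len=0.4293

Chained into 2 loop(s):
  loop 1: 6 segments, perimeter = 3.5925
  loop 2: 6 segments, perimeter = 3.5925
Total perimeter = 7.185

loops=2 perimeter=7.185


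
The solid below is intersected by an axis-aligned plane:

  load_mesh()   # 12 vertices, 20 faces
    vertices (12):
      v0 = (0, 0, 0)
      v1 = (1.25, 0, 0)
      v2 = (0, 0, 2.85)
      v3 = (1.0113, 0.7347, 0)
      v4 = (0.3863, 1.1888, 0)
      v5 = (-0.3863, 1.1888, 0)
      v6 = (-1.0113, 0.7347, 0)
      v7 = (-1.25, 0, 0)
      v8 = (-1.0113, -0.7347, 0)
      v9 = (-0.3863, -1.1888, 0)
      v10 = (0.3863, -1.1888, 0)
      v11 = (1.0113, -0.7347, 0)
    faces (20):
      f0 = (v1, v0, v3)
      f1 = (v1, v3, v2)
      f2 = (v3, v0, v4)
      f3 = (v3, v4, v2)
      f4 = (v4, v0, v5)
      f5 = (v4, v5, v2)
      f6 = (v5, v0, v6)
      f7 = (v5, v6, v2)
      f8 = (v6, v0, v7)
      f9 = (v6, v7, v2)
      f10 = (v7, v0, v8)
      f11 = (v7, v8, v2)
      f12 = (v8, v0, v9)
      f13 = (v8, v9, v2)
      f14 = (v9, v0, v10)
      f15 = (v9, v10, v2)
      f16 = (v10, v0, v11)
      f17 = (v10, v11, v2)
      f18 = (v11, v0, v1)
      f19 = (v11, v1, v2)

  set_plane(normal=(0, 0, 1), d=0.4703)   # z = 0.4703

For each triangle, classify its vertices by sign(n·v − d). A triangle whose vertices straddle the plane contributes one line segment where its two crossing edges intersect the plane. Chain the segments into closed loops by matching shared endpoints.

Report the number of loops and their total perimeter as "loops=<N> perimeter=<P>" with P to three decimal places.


loops=1 perimeter=6.451

Straddling triangles (10 of 20):
  (v1,v3,v2) [--+] → (0.844418, 0.613462, 0.4703)–(1.04373, 0, 0.4703)  len=0.6450
  (v3,v4,v2) [--+] → (0.322554, 0.992627, 0.4703)–(0.844418, 0.613462, 0.4703)  len=0.6451
  (v4,v5,v2) [--+] → (-0.322554, 0.992627, 0.4703)–(0.322554, 0.992627, 0.4703)  len=0.6451
  (v5,v6,v2) [--+] → (-0.844418, 0.613462, 0.4703)–(-0.322554, 0.992627, 0.4703)  len=0.6451
  (v6,v7,v2) [--+] → (-1.04373, 0, 0.4703)–(-0.844418, 0.613462, 0.4703)  len=0.6450
  (v7,v8,v2) [--+] → (-0.844418, -0.613462, 0.4703)–(-1.04373, 0, 0.4703)  len=0.6450
  (v8,v9,v2) [--+] → (-0.322554, -0.992627, 0.4703)–(-0.844418, -0.613462, 0.4703)  len=0.6451
  (v9,v10,v2) [--+] → (0.322554, -0.992627, 0.4703)–(-0.322554, -0.992627, 0.4703)  len=0.6451
  (v10,v11,v2) [--+] → (0.844418, -0.613462, 0.4703)–(0.322554, -0.992627, 0.4703)  len=0.6451
  (v11,v1,v2) [--+] → (1.04373, 0, 0.4703)–(0.844418, -0.613462, 0.4703)  len=0.6450

Chained into 1 loop(s):
  loop 1: 10 segments, perimeter = 6.4506
Total perimeter = 6.451


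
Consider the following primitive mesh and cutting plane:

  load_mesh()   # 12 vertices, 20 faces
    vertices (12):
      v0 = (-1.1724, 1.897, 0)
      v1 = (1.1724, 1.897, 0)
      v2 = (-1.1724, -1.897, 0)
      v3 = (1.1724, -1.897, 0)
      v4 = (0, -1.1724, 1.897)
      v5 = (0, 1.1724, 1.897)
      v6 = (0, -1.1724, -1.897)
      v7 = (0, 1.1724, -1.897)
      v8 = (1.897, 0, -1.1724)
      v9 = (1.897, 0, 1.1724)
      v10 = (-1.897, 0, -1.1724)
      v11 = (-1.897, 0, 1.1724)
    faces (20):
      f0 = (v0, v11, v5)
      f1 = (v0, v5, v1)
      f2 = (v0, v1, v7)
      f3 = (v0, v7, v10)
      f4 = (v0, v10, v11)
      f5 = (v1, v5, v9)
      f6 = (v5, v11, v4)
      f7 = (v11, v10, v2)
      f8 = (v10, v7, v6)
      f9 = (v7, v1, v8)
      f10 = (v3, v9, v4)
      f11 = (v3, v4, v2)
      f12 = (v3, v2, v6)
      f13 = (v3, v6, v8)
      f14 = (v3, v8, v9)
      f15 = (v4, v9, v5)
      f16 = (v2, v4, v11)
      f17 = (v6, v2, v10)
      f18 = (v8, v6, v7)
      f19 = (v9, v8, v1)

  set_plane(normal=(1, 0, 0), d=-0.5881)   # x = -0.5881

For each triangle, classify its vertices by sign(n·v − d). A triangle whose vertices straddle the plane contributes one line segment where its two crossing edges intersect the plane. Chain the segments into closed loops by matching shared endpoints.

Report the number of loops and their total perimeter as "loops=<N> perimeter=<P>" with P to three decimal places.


loops=1 perimeter=11.396

Straddling triangles (10 of 20):
  (v0,v11,v5) [--+] → (-0.5881, 0.808937, 1.67236)–(-0.5881, 1.53587, 0.945426)  len=1.0280
  (v0,v5,v1) [-++] → (-0.5881, 1.53587, 0.945426)–(-0.5881, 1.897, 0)  len=1.0120
  (v0,v1,v7) [-++] → (-0.5881, 1.897, 0)–(-0.5881, 1.53587, -0.945426)  len=1.0120
  (v0,v7,v10) [-+-] → (-0.5881, 1.53587, -0.945426)–(-0.5881, 0.808937, -1.67236)  len=1.0280
  (v5,v11,v4) [+-+] → (-0.5881, 0.808937, 1.67236)–(-0.5881, -0.808937, 1.67236)  len=1.6179
  (v10,v7,v6) [-++] → (-0.5881, 0.808937, -1.67236)–(-0.5881, -0.808937, -1.67236)  len=1.6179
  (v3,v4,v2) [++-] → (-0.5881, -1.53587, 0.945426)–(-0.5881, -1.897, 0)  len=1.0120
  (v3,v2,v6) [+-+] → (-0.5881, -1.897, 0)–(-0.5881, -1.53587, -0.945426)  len=1.0120
  (v2,v4,v11) [-+-] → (-0.5881, -1.53587, 0.945426)–(-0.5881, -0.808937, 1.67236)  len=1.0280
  (v6,v2,v10) [+--] → (-0.5881, -1.53587, -0.945426)–(-0.5881, -0.808937, -1.67236)  len=1.0280

Chained into 1 loop(s):
  loop 1: 10 segments, perimeter = 11.3961
Total perimeter = 11.396


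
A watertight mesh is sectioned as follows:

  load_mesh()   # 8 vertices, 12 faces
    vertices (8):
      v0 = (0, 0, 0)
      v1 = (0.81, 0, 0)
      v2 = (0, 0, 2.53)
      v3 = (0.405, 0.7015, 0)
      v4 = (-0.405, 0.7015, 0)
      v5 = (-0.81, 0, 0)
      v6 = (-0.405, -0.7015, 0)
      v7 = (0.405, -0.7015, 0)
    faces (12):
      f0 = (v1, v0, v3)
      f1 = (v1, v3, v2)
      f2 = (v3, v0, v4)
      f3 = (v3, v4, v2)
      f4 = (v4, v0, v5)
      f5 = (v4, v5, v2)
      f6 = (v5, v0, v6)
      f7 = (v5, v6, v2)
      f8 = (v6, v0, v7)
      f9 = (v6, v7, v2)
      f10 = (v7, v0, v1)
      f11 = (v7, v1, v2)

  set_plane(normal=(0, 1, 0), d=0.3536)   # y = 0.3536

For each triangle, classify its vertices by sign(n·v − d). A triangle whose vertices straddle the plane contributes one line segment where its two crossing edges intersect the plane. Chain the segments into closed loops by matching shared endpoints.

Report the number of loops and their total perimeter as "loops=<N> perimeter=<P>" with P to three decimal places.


loops=1 perimeter=4.255

Straddling triangles (6 of 12):
  (v1,v0,v3) [--+] → (0.204145, 0.3536, 0)–(0.605855, 0.3536, 0)  len=0.4017
  (v1,v3,v2) [-+-] → (0.605855, 0.3536, 0)–(0.204145, 0.3536, 1.25472)  len=1.3175
  (v3,v0,v4) [+-+] → (0.204145, 0.3536, 0)–(-0.204145, 0.3536, 0)  len=0.4083
  (v3,v4,v2) [++-] → (-0.204145, 0.3536, 1.25472)–(0.204145, 0.3536, 1.25472)  len=0.4083
  (v4,v0,v5) [+--] → (-0.204145, 0.3536, 0)–(-0.605855, 0.3536, 0)  len=0.4017
  (v4,v5,v2) [+--] → (-0.605855, 0.3536, 0)–(-0.204145, 0.3536, 1.25472)  len=1.3175

Chained into 1 loop(s):
  loop 1: 6 segments, perimeter = 4.2549
Total perimeter = 4.255


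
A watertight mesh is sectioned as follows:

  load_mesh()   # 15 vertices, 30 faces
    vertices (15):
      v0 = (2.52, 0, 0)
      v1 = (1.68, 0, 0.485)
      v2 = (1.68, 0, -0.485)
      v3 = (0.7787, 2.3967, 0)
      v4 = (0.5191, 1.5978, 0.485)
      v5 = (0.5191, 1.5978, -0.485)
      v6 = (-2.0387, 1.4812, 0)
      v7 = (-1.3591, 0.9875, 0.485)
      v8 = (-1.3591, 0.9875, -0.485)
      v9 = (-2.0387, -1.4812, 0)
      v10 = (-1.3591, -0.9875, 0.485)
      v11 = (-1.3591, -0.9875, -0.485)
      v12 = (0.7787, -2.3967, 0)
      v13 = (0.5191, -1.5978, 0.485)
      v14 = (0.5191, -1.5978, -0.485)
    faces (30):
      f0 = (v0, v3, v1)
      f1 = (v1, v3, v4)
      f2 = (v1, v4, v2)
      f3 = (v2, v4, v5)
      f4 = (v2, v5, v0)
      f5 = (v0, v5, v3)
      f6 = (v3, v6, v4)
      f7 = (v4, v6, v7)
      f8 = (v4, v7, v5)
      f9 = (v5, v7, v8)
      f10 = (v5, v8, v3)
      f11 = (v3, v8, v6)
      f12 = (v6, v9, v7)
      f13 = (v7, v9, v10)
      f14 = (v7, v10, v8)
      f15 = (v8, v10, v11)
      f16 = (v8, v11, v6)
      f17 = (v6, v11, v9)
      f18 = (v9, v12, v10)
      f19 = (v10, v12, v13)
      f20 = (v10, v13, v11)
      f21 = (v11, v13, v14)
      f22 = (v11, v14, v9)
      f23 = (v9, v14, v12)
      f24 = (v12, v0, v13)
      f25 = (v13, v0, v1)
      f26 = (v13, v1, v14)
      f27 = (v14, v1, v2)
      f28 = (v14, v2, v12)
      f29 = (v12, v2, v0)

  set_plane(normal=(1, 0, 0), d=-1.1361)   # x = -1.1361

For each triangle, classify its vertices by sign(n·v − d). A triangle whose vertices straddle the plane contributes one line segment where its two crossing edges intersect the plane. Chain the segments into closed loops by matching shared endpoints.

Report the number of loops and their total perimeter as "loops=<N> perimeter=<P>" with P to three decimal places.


loops=2 perimeter=5.394

Straddling triangles (12 of 30):
  (v3,v6,v4) [+-+] → (-1.1361, 1.7745, 0)–(-1.1361, 1.52235, 0.171147)  len=0.3047
  (v4,v6,v7) [+--] → (-1.1361, 1.52235, 0.171147)–(-1.1361, 1.05996, 0.485)  len=0.5588
  (v4,v7,v5) [+-+] → (-1.1361, 1.05996, 0.485)–(-1.1361, 1.05996, 0.369831)  len=0.1152
  (v5,v7,v8) [+--] → (-1.1361, 1.05996, 0.369831)–(-1.1361, 1.05996, -0.485)  len=0.8548
  (v5,v8,v3) [+-+] → (-1.1361, 1.05996, -0.485)–(-1.1361, 1.1345, -0.434408)  len=0.0901
  (v3,v8,v6) [+--] → (-1.1361, 1.1345, -0.434408)–(-1.1361, 1.7745, 0)  len=0.7735
  (v9,v12,v10) [-+-] → (-1.1361, -1.7745, 0)–(-1.1361, -1.1345, 0.434408)  len=0.7735
  (v10,v12,v13) [-++] → (-1.1361, -1.1345, 0.434408)–(-1.1361, -1.05996, 0.485)  len=0.0901
  (v10,v13,v11) [-+-] → (-1.1361, -1.05996, 0.485)–(-1.1361, -1.05996, -0.369831)  len=0.8548
  (v11,v13,v14) [-++] → (-1.1361, -1.05996, -0.369831)–(-1.1361, -1.05996, -0.485)  len=0.1152
  (v11,v14,v9) [-+-] → (-1.1361, -1.05996, -0.485)–(-1.1361, -1.52235, -0.171147)  len=0.5588
  (v9,v14,v12) [-++] → (-1.1361, -1.52235, -0.171147)–(-1.1361, -1.7745, 0)  len=0.3047

Chained into 2 loop(s):
  loop 1: 6 segments, perimeter = 2.6972
  loop 2: 6 segments, perimeter = 2.6972
Total perimeter = 5.394


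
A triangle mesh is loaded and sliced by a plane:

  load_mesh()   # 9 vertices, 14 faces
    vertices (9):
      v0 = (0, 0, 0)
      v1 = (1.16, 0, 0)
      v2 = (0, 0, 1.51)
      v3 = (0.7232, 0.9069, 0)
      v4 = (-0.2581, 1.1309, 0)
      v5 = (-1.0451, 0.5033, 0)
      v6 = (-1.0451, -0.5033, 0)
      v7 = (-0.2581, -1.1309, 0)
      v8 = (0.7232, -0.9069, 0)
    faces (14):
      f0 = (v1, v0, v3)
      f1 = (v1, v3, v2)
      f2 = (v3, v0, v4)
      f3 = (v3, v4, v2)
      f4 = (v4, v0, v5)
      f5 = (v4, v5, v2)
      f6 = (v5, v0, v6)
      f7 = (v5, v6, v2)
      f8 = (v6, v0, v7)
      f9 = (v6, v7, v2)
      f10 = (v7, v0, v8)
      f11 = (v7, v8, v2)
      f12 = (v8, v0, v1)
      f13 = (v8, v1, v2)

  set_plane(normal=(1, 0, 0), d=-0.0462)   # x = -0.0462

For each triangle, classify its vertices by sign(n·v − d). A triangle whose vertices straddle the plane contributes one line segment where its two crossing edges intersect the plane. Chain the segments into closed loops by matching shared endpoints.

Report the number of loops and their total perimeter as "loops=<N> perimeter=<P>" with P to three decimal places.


loops=1 perimeter=5.794

Straddling triangles (10 of 14):
  (v3,v0,v4) [++-] → (-0.0462, 0.202432, 0)–(-0.0462, 1.08253, 0)  len=0.8801
  (v3,v4,v2) [+-+] → (-0.0462, 1.08253, 0)–(-0.0462, 0.202432, 1.23971)  len=1.5203
  (v4,v0,v5) [-+-] → (-0.0462, 0.202432, 0)–(-0.0462, 0.022249, 0)  len=0.1802
  (v4,v5,v2) [--+] → (-0.0462, 0.022249, 1.44325)–(-0.0462, 0.202432, 1.23971)  len=0.2718
  (v5,v0,v6) [-+-] → (-0.0462, 0.022249, 0)–(-0.0462, -0.022249, 0)  len=0.0445
  (v5,v6,v2) [--+] → (-0.0462, -0.022249, 1.44325)–(-0.0462, 0.022249, 1.44325)  len=0.0445
  (v6,v0,v7) [-+-] → (-0.0462, -0.022249, 0)–(-0.0462, -0.202432, 0)  len=0.1802
  (v6,v7,v2) [--+] → (-0.0462, -0.202432, 1.23971)–(-0.0462, -0.022249, 1.44325)  len=0.2718
  (v7,v0,v8) [-++] → (-0.0462, -0.202432, 0)–(-0.0462, -1.08253, 0)  len=0.8801
  (v7,v8,v2) [-++] → (-0.0462, -1.08253, 0)–(-0.0462, -0.202432, 1.23971)  len=1.5203

Chained into 1 loop(s):
  loop 1: 10 segments, perimeter = 5.7939
Total perimeter = 5.794


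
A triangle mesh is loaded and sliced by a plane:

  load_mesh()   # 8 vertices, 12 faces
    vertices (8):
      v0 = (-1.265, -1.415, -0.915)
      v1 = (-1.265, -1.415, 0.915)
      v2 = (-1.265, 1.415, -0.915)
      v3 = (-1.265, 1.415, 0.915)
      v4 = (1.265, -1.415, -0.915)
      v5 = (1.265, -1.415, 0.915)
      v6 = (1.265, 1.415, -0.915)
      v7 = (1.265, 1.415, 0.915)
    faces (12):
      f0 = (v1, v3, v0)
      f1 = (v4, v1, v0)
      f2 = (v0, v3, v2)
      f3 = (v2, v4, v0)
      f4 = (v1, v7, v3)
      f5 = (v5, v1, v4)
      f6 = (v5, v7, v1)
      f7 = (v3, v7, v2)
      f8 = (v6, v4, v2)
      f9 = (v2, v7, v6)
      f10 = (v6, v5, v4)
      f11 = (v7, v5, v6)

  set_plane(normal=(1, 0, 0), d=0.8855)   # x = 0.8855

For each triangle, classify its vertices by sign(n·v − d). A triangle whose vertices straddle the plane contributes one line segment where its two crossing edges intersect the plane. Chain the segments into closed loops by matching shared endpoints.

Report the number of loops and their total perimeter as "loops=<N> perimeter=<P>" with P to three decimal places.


Straddling triangles (8 of 12):
  (v4,v1,v0) [+--] → (0.8855, -1.415, -0.6405)–(0.8855, -1.415, -0.915)  len=0.2745
  (v2,v4,v0) [-+-] → (0.8855, -0.9905, -0.915)–(0.8855, -1.415, -0.915)  len=0.4245
  (v1,v7,v3) [-+-] → (0.8855, 0.9905, 0.915)–(0.8855, 1.415, 0.915)  len=0.4245
  (v5,v1,v4) [+-+] → (0.8855, -1.415, 0.915)–(0.8855, -1.415, -0.6405)  len=1.5555
  (v5,v7,v1) [++-] → (0.8855, 0.9905, 0.915)–(0.8855, -1.415, 0.915)  len=2.4055
  (v3,v7,v2) [-+-] → (0.8855, 1.415, 0.915)–(0.8855, 1.415, 0.6405)  len=0.2745
  (v6,v4,v2) [++-] → (0.8855, -0.9905, -0.915)–(0.8855, 1.415, -0.915)  len=2.4055
  (v2,v7,v6) [-++] → (0.8855, 1.415, 0.6405)–(0.8855, 1.415, -0.915)  len=1.5555

Chained into 1 loop(s):
  loop 1: 8 segments, perimeter = 9.3200
Total perimeter = 9.320

loops=1 perimeter=9.320


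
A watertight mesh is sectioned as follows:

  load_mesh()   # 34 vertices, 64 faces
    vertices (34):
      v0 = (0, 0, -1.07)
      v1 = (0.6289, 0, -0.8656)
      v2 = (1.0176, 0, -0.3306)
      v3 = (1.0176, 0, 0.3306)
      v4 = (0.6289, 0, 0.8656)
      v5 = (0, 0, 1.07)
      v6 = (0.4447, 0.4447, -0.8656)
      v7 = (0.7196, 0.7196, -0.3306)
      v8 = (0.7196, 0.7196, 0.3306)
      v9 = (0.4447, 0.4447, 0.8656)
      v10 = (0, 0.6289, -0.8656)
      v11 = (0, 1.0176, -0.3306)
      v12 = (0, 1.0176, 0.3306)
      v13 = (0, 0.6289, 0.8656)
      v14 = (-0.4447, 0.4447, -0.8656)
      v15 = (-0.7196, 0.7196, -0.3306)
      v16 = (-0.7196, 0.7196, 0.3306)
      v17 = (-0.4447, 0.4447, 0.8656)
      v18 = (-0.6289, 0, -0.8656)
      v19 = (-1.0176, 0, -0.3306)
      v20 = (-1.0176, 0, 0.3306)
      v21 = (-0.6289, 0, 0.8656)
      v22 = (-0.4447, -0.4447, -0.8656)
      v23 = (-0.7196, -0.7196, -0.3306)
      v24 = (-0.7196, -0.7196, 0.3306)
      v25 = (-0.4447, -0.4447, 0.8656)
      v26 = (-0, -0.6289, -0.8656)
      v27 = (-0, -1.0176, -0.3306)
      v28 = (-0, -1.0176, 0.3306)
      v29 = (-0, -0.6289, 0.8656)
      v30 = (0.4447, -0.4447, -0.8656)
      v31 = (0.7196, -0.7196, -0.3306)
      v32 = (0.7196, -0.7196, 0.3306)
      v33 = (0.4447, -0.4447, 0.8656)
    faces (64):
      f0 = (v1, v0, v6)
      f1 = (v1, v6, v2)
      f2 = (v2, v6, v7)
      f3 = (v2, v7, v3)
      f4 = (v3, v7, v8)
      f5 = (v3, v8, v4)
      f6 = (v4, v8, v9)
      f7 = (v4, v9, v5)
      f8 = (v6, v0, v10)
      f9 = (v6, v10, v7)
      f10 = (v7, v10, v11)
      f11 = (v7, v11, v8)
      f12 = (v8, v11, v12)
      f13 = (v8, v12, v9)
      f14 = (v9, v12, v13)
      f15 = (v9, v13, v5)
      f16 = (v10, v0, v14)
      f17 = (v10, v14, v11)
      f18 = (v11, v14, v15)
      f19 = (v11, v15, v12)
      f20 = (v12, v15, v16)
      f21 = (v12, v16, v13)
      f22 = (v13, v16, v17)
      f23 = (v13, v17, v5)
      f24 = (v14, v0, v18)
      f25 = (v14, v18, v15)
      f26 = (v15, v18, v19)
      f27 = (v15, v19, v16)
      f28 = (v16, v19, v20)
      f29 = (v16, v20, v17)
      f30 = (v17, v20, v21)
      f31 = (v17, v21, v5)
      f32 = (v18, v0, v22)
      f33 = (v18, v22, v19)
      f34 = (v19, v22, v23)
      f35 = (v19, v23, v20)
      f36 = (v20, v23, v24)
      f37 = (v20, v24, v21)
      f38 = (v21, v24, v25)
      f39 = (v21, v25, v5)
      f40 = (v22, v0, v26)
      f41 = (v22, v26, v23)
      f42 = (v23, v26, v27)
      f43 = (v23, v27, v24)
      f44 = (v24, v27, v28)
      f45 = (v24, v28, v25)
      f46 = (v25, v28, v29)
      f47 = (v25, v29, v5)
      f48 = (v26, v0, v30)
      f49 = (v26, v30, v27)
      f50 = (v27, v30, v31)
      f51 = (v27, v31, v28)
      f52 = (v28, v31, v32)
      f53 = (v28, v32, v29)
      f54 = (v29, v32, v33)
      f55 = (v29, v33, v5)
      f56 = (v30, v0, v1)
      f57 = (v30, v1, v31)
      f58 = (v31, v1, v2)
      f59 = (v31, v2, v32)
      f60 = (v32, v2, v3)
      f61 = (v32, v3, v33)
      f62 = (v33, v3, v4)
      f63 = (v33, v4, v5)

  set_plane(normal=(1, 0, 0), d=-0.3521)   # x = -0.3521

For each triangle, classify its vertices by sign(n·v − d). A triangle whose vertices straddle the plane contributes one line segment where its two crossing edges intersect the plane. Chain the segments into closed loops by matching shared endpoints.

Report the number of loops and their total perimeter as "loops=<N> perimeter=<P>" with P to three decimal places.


Straddling triangles (20 of 64):
  (v10,v0,v14) [++-] → (-0.3521, 0.3521, -0.908162)–(-0.3521, 0.483056, -0.8656)  len=0.1377
  (v10,v14,v11) [+-+] → (-0.3521, 0.483056, -0.8656)–(-0.3521, 0.563995, -0.754197)  len=0.1377
  (v11,v14,v15) [+--] → (-0.3521, 0.563995, -0.754197)–(-0.3521, 0.871789, -0.3306)  len=0.5236
  (v11,v15,v12) [+-+] → (-0.3521, 0.871789, -0.3306)–(-0.3521, 0.871789, 0.0070751)  len=0.3377
  (v12,v15,v16) [+--] → (-0.3521, 0.871789, 0.0070751)–(-0.3521, 0.871789, 0.3306)  len=0.3235
  (v12,v16,v13) [+-+] → (-0.3521, 0.871789, 0.3306)–(-0.3521, 0.673279, 0.603825)  len=0.3377
  (v13,v16,v17) [+--] → (-0.3521, 0.673279, 0.603825)–(-0.3521, 0.483056, 0.8656)  len=0.3236
  (v13,v17,v5) [+-+] → (-0.3521, 0.483056, 0.8656)–(-0.3521, 0.3521, 0.908162)  len=0.1377
  (v14,v0,v18) [-+-] → (-0.3521, 0.3521, -0.908162)–(-0.3521, 0, -0.955563)  len=0.3553
  (v17,v21,v5) [--+] → (-0.3521, 0, 0.955563)–(-0.3521, 0.3521, 0.908162)  len=0.3553
  (v18,v0,v22) [-+-] → (-0.3521, 0, -0.955563)–(-0.3521, -0.3521, -0.908162)  len=0.3553
  (v21,v25,v5) [--+] → (-0.3521, -0.3521, 0.908162)–(-0.3521, 0, 0.955563)  len=0.3553
  (v22,v0,v26) [-++] → (-0.3521, -0.3521, -0.908162)–(-0.3521, -0.483056, -0.8656)  len=0.1377
  (v22,v26,v23) [-+-] → (-0.3521, -0.483056, -0.8656)–(-0.3521, -0.673279, -0.603825)  len=0.3236
  (v23,v26,v27) [-++] → (-0.3521, -0.673279, -0.603825)–(-0.3521, -0.871789, -0.3306)  len=0.3377
  (v23,v27,v24) [-+-] → (-0.3521, -0.871789, -0.3306)–(-0.3521, -0.871789, -0.0070751)  len=0.3235
  (v24,v27,v28) [-++] → (-0.3521, -0.871789, -0.0070751)–(-0.3521, -0.871789, 0.3306)  len=0.3377
  (v24,v28,v25) [-+-] → (-0.3521, -0.871789, 0.3306)–(-0.3521, -0.563995, 0.754197)  len=0.5236
  (v25,v28,v29) [-++] → (-0.3521, -0.563995, 0.754197)–(-0.3521, -0.483056, 0.8656)  len=0.1377
  (v25,v29,v5) [-++] → (-0.3521, -0.483056, 0.8656)–(-0.3521, -0.3521, 0.908162)  len=0.1377

Chained into 1 loop(s):
  loop 1: 20 segments, perimeter = 5.9396
Total perimeter = 5.940

loops=1 perimeter=5.940


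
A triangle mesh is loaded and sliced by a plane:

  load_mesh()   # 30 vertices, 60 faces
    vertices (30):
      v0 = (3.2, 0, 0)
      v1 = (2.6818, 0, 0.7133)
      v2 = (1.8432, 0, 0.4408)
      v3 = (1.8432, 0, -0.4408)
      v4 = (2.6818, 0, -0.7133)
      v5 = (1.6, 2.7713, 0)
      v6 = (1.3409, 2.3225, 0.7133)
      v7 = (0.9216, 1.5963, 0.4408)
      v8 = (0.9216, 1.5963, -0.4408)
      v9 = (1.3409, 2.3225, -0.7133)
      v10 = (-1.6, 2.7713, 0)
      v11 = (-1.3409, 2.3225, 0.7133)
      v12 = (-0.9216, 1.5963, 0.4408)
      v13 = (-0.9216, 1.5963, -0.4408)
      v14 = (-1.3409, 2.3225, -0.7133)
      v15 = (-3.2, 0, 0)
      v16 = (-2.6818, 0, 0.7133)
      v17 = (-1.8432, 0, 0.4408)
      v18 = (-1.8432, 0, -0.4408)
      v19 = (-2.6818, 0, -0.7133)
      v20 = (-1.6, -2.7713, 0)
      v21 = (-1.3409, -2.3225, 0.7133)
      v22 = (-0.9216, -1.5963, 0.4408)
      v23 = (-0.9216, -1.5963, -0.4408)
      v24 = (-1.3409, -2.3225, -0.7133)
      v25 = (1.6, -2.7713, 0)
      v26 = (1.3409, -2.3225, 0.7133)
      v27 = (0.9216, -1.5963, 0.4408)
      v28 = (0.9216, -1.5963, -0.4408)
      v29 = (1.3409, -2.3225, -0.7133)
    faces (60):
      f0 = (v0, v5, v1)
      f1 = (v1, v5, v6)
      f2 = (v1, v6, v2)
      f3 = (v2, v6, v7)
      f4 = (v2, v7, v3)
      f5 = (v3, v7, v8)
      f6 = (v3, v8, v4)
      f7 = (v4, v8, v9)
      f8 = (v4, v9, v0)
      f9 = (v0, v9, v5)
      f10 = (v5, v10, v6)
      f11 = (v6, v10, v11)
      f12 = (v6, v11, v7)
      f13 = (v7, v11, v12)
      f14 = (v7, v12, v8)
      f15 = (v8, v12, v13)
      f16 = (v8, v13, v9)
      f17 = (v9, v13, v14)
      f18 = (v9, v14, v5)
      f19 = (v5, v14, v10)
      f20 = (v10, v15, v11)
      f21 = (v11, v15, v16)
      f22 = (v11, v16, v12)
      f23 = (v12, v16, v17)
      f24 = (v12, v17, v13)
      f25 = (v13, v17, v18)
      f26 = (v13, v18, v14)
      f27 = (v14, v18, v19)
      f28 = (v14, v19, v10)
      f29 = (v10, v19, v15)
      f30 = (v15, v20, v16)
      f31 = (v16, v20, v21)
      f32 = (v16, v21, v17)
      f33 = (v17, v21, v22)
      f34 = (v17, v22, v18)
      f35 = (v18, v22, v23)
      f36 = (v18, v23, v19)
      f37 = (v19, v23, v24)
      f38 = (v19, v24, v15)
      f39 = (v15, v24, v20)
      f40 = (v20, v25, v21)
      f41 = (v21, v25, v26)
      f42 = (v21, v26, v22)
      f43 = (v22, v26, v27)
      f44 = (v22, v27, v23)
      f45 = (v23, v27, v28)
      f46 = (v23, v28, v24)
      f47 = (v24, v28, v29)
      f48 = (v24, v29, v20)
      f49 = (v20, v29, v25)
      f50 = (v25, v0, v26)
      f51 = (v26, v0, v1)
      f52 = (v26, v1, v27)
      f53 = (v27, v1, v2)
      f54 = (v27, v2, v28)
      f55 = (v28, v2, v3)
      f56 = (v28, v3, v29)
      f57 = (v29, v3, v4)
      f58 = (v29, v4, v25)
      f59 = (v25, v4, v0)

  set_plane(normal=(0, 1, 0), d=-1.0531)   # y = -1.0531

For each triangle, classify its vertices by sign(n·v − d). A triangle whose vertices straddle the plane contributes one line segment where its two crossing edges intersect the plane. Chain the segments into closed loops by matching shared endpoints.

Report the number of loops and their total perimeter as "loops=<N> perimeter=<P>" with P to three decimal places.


Straddling triangles (20 of 60):
  (v15,v20,v16) [+-+] → (-2.592, -1.0531, 0)–(-2.27071, -1.0531, 0.442244)  len=0.5466
  (v16,v20,v21) [+--] → (-2.27071, -1.0531, 0.442244)–(-2.07379, -1.0531, 0.7133)  len=0.3350
  (v16,v21,v17) [+-+] → (-2.07379, -1.0531, 0.7133)–(-1.61544, -1.0531, 0.564361)  len=0.4819
  (v17,v21,v22) [+--] → (-1.61544, -1.0531, 0.564361)–(-1.23521, -1.0531, 0.4408)  len=0.3998
  (v17,v22,v18) [+-+] → (-1.23521, -1.0531, 0.4408)–(-1.23521, -1.0531, 0.140803)  len=0.3000
  (v18,v22,v23) [+--] → (-1.23521, -1.0531, 0.140803)–(-1.23521, -1.0531, -0.4408)  len=0.5816
  (v18,v23,v19) [+-+] → (-1.23521, -1.0531, -0.4408)–(-1.52057, -1.0531, -0.533528)  len=0.3001
  (v19,v23,v24) [+--] → (-1.52057, -1.0531, -0.533528)–(-2.07379, -1.0531, -0.7133)  len=0.5817
  (v19,v24,v15) [+-+] → (-2.07379, -1.0531, -0.7133)–(-2.35702, -1.0531, -0.323434)  len=0.4819
  (v15,v24,v20) [+--] → (-2.35702, -1.0531, -0.323434)–(-2.592, -1.0531, 0)  len=0.3998
  (v25,v0,v26) [-+-] → (2.592, -1.0531, 0)–(2.35702, -1.0531, 0.323434)  len=0.3998
  (v26,v0,v1) [-++] → (2.35702, -1.0531, 0.323434)–(2.07379, -1.0531, 0.7133)  len=0.4819
  (v26,v1,v27) [-+-] → (2.07379, -1.0531, 0.7133)–(1.52057, -1.0531, 0.533528)  len=0.5817
  (v27,v1,v2) [-++] → (1.52057, -1.0531, 0.533528)–(1.23521, -1.0531, 0.4408)  len=0.3001
  (v27,v2,v28) [-+-] → (1.23521, -1.0531, 0.4408)–(1.23521, -1.0531, -0.140803)  len=0.5816
  (v28,v2,v3) [-++] → (1.23521, -1.0531, -0.140803)–(1.23521, -1.0531, -0.4408)  len=0.3000
  (v28,v3,v29) [-+-] → (1.23521, -1.0531, -0.4408)–(1.61544, -1.0531, -0.564361)  len=0.3998
  (v29,v3,v4) [-++] → (1.61544, -1.0531, -0.564361)–(2.07379, -1.0531, -0.7133)  len=0.4819
  (v29,v4,v25) [-+-] → (2.07379, -1.0531, -0.7133)–(2.27071, -1.0531, -0.442244)  len=0.3350
  (v25,v4,v0) [-++] → (2.27071, -1.0531, -0.442244)–(2.592, -1.0531, 0)  len=0.5466

Chained into 2 loop(s):
  loop 1: 10 segments, perimeter = 4.4084
  loop 2: 10 segments, perimeter = 4.4084
Total perimeter = 8.817

loops=2 perimeter=8.817


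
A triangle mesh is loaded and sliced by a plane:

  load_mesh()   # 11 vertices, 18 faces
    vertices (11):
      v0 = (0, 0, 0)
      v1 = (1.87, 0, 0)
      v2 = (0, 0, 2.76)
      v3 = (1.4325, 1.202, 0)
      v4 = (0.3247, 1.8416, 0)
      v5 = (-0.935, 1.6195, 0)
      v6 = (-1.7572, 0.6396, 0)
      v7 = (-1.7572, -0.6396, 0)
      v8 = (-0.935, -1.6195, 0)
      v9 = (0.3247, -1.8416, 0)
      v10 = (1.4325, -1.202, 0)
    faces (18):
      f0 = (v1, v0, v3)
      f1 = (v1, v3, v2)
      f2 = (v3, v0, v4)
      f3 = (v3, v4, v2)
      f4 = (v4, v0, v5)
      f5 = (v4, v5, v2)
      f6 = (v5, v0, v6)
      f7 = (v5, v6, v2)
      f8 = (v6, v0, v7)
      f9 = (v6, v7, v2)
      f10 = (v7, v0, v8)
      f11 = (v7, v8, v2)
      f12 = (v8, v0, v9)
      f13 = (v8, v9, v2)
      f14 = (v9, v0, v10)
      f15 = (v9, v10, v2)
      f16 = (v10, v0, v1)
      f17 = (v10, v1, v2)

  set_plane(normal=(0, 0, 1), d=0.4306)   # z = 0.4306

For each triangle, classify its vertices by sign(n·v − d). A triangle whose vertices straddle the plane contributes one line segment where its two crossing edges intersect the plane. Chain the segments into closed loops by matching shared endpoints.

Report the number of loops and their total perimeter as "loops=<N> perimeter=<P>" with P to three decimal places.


loops=1 perimeter=9.716

Straddling triangles (9 of 18):
  (v1,v3,v2) [--+] → (1.20901, 1.01447, 0.4306)–(1.57825, 0, 0.4306)  len=1.0796
  (v3,v4,v2) [--+] → (0.274042, 1.55428, 0.4306)–(1.20901, 1.01447, 0.4306)  len=1.0796
  (v4,v5,v2) [--+] → (-0.789126, 1.36683, 0.4306)–(0.274042, 1.55428, 0.4306)  len=1.0796
  (v5,v6,v2) [--+] → (-1.48305, 0.539813, 0.4306)–(-0.789126, 1.36683, 0.4306)  len=1.0796
  (v6,v7,v2) [--+] → (-1.48305, -0.539813, 0.4306)–(-1.48305, 0.539813, 0.4306)  len=1.0796
  (v7,v8,v2) [--+] → (-0.789126, -1.36683, 0.4306)–(-1.48305, -0.539813, 0.4306)  len=1.0796
  (v8,v9,v2) [--+] → (0.274042, -1.55428, 0.4306)–(-0.789126, -1.36683, 0.4306)  len=1.0796
  (v9,v10,v2) [--+] → (1.20901, -1.01447, 0.4306)–(0.274042, -1.55428, 0.4306)  len=1.0796
  (v10,v1,v2) [--+] → (1.57825, 0, 0.4306)–(1.20901, -1.01447, 0.4306)  len=1.0796

Chained into 1 loop(s):
  loop 1: 9 segments, perimeter = 9.7163
Total perimeter = 9.716


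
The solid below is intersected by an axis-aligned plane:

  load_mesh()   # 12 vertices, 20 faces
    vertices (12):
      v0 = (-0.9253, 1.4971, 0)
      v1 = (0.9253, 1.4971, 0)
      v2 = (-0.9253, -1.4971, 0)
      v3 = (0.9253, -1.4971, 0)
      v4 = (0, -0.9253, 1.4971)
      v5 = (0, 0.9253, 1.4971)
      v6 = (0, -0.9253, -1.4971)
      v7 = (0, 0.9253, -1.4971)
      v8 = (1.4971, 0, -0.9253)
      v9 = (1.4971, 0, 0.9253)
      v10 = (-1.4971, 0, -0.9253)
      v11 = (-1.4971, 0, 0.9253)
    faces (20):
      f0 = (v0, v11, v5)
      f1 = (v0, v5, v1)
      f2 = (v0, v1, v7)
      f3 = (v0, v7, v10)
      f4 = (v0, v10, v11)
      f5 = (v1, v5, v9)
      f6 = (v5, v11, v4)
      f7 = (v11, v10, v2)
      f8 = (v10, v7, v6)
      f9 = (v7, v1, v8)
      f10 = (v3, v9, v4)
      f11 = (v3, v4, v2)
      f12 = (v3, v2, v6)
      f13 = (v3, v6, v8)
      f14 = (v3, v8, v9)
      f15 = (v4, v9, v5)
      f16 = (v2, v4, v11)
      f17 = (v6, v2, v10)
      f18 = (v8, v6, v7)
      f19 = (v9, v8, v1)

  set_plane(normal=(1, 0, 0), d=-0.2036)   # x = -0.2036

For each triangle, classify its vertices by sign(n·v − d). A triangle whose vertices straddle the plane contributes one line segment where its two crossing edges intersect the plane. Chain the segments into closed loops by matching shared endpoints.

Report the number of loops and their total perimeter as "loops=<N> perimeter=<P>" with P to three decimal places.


Straddling triangles (10 of 20):
  (v0,v11,v5) [--+] → (-0.2036, 0.799463, 1.41934)–(-0.2036, 1.05112, 1.16768)  len=0.3559
  (v0,v5,v1) [-++] → (-0.2036, 1.05112, 1.16768)–(-0.2036, 1.4971, 0)  len=1.2500
  (v0,v1,v7) [-++] → (-0.2036, 1.4971, 0)–(-0.2036, 1.05112, -1.16768)  len=1.2500
  (v0,v7,v10) [-+-] → (-0.2036, 1.05112, -1.16768)–(-0.2036, 0.799463, -1.41934)  len=0.3559
  (v5,v11,v4) [+-+] → (-0.2036, 0.799463, 1.41934)–(-0.2036, -0.799463, 1.41934)  len=1.5989
  (v10,v7,v6) [-++] → (-0.2036, 0.799463, -1.41934)–(-0.2036, -0.799463, -1.41934)  len=1.5989
  (v3,v4,v2) [++-] → (-0.2036, -1.05112, 1.16768)–(-0.2036, -1.4971, 0)  len=1.2500
  (v3,v2,v6) [+-+] → (-0.2036, -1.4971, 0)–(-0.2036, -1.05112, -1.16768)  len=1.2500
  (v2,v4,v11) [-+-] → (-0.2036, -1.05112, 1.16768)–(-0.2036, -0.799463, 1.41934)  len=0.3559
  (v6,v2,v10) [+--] → (-0.2036, -1.05112, -1.16768)–(-0.2036, -0.799463, -1.41934)  len=0.3559

Chained into 1 loop(s):
  loop 1: 10 segments, perimeter = 9.6212
Total perimeter = 9.621

loops=1 perimeter=9.621


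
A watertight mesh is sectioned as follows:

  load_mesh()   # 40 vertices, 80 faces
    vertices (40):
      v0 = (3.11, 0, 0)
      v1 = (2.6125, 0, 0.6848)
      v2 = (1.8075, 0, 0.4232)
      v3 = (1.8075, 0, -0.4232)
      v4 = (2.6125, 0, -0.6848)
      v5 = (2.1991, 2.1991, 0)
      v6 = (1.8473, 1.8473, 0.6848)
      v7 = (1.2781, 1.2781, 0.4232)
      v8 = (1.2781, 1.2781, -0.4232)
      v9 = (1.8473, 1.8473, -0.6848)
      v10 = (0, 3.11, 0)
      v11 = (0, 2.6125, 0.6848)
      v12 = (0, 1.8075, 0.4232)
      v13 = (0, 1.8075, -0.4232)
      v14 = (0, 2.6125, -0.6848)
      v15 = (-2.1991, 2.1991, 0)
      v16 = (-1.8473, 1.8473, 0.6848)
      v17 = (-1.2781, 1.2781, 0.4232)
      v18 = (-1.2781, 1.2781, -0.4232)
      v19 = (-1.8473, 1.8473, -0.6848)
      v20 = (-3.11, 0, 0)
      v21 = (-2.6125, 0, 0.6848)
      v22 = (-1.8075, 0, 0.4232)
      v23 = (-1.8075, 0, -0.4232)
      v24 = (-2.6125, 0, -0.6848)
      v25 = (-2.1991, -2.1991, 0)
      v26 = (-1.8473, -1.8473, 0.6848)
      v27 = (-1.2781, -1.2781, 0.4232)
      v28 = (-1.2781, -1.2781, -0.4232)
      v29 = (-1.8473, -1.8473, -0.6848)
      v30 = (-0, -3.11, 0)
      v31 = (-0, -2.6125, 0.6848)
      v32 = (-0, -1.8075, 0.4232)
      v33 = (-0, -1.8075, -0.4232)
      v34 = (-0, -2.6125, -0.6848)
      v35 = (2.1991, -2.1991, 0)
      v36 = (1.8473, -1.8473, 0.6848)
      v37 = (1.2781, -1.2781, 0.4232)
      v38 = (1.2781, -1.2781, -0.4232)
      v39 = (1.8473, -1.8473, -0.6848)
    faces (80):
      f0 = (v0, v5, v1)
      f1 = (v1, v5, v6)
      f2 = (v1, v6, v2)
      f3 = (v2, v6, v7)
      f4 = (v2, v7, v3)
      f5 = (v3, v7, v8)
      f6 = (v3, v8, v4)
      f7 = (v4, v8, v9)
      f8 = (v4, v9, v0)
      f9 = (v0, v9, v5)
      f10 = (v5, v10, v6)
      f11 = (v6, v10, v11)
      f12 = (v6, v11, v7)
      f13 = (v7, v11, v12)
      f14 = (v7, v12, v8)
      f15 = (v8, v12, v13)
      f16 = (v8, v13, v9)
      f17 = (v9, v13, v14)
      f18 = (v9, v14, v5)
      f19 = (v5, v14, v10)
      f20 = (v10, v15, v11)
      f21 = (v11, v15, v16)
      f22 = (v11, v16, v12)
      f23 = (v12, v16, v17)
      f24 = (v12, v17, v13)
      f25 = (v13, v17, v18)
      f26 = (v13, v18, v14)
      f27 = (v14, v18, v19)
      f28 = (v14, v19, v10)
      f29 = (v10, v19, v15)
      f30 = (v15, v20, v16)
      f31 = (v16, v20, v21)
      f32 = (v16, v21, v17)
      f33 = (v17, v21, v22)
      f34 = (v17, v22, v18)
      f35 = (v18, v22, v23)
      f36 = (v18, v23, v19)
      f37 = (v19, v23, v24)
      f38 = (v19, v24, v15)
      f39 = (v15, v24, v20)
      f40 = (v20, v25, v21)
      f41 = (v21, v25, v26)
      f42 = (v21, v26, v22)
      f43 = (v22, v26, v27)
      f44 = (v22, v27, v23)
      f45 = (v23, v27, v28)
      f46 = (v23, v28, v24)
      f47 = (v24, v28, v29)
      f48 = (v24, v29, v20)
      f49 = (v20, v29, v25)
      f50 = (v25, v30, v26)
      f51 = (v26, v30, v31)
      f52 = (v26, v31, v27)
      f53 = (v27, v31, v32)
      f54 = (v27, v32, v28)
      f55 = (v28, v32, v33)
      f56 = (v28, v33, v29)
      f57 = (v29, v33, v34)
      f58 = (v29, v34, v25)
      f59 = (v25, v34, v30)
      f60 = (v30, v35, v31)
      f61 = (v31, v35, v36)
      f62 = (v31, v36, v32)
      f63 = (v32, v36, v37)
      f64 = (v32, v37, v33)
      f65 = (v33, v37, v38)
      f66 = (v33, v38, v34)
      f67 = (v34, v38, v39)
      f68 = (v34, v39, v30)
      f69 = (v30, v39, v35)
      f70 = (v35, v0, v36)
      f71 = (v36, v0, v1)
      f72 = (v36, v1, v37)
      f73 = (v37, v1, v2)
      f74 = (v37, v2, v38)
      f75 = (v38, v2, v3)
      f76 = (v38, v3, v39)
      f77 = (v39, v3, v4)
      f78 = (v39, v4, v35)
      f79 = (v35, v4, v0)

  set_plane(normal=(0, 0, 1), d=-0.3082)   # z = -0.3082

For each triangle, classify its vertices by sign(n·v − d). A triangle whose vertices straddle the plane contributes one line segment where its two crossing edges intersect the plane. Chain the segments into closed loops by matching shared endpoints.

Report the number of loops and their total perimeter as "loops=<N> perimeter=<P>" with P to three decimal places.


Straddling triangles (32 of 80):
  (v2,v7,v3) [++-] → (1.73557, 0.173655, -0.3082)–(1.8075, 0, -0.3082)  len=0.1880
  (v3,v7,v8) [-+-] → (1.73557, 0.173655, -0.3082)–(1.2781, 1.2781, -0.3082)  len=1.1954
  (v4,v9,v0) [--+] → (2.54171, 0.831393, -0.3082)–(2.8861, 0, -0.3082)  len=0.8999
  (v0,v9,v5) [+-+] → (2.54171, 0.831393, -0.3082)–(2.04077, 2.04077, -0.3082)  len=1.3090
  (v7,v12,v8) [++-] → (1.10445, 1.35003, -0.3082)–(1.2781, 1.2781, -0.3082)  len=0.1880
  (v8,v12,v13) [-+-] → (1.10445, 1.35003, -0.3082)–(0, 1.8075, -0.3082)  len=1.1954
  (v9,v14,v5) [--+] → (1.20938, 2.38515, -0.3082)–(2.04077, 2.04077, -0.3082)  len=0.8999
  (v5,v14,v10) [+-+] → (1.20938, 2.38515, -0.3082)–(0, 2.8861, -0.3082)  len=1.3090
  (v12,v17,v13) [++-] → (-0.173655, 1.73557, -0.3082)–(0, 1.8075, -0.3082)  len=0.1880
  (v13,v17,v18) [-+-] → (-0.173655, 1.73557, -0.3082)–(-1.2781, 1.2781, -0.3082)  len=1.1954
  (v14,v19,v10) [--+] → (-0.831393, 2.54171, -0.3082)–(0, 2.8861, -0.3082)  len=0.8999
  (v10,v19,v15) [+-+] → (-0.831393, 2.54171, -0.3082)–(-2.04077, 2.04077, -0.3082)  len=1.3090
  (v17,v22,v18) [++-] → (-1.35003, 1.10445, -0.3082)–(-1.2781, 1.2781, -0.3082)  len=0.1880
  (v18,v22,v23) [-+-] → (-1.35003, 1.10445, -0.3082)–(-1.8075, 0, -0.3082)  len=1.1954
  (v19,v24,v15) [--+] → (-2.38515, 1.20938, -0.3082)–(-2.04077, 2.04077, -0.3082)  len=0.8999
  (v15,v24,v20) [+-+] → (-2.38515, 1.20938, -0.3082)–(-2.8861, 0, -0.3082)  len=1.3090
  (v22,v27,v23) [++-] → (-1.73557, -0.173655, -0.3082)–(-1.8075, 0, -0.3082)  len=0.1880
  (v23,v27,v28) [-+-] → (-1.73557, -0.173655, -0.3082)–(-1.2781, -1.2781, -0.3082)  len=1.1954
  (v24,v29,v20) [--+] → (-2.54171, -0.831393, -0.3082)–(-2.8861, 0, -0.3082)  len=0.8999
  (v20,v29,v25) [+-+] → (-2.54171, -0.831393, -0.3082)–(-2.04077, -2.04077, -0.3082)  len=1.3090
  (v27,v32,v28) [++-] → (-1.10445, -1.35003, -0.3082)–(-1.2781, -1.2781, -0.3082)  len=0.1880
  (v28,v32,v33) [-+-] → (-1.10445, -1.35003, -0.3082)–(0, -1.8075, -0.3082)  len=1.1954
  (v29,v34,v25) [--+] → (-1.20938, -2.38515, -0.3082)–(-2.04077, -2.04077, -0.3082)  len=0.8999
  (v25,v34,v30) [+-+] → (-1.20938, -2.38515, -0.3082)–(0, -2.8861, -0.3082)  len=1.3090
  (v32,v37,v33) [++-] → (0.173655, -1.73557, -0.3082)–(0, -1.8075, -0.3082)  len=0.1880
  (v33,v37,v38) [-+-] → (0.173655, -1.73557, -0.3082)–(1.2781, -1.2781, -0.3082)  len=1.1954
  (v34,v39,v30) [--+] → (0.831393, -2.54171, -0.3082)–(0, -2.8861, -0.3082)  len=0.8999
  (v30,v39,v35) [+-+] → (0.831393, -2.54171, -0.3082)–(2.04077, -2.04077, -0.3082)  len=1.3090
  (v37,v2,v38) [++-] → (1.35003, -1.10445, -0.3082)–(1.2781, -1.2781, -0.3082)  len=0.1880
  (v38,v2,v3) [-+-] → (1.35003, -1.10445, -0.3082)–(1.8075, 0, -0.3082)  len=1.1954
  (v39,v4,v35) [--+] → (2.38515, -1.20938, -0.3082)–(2.04077, -2.04077, -0.3082)  len=0.8999
  (v35,v4,v0) [+-+] → (2.38515, -1.20938, -0.3082)–(2.8861, 0, -0.3082)  len=1.3090

Chained into 2 loop(s):
  loop 1: 16 segments, perimeter = 11.0672
  loop 2: 16 segments, perimeter = 17.6713
Total perimeter = 28.739

loops=2 perimeter=28.739
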